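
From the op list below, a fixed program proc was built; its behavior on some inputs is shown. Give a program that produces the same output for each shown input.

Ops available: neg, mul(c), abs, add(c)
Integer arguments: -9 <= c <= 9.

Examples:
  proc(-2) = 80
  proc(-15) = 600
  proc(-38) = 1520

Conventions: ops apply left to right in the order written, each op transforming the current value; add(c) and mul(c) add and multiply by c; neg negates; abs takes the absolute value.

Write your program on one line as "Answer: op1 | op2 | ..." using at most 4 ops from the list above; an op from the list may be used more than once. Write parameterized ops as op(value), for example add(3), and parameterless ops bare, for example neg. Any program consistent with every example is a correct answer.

neg | mul(-8) | mul(-5)

Check, running the answer program on each example:
  -2 -> 2 -> -16 -> 80
  -15 -> 15 -> -120 -> 600
  -38 -> 38 -> -304 -> 1520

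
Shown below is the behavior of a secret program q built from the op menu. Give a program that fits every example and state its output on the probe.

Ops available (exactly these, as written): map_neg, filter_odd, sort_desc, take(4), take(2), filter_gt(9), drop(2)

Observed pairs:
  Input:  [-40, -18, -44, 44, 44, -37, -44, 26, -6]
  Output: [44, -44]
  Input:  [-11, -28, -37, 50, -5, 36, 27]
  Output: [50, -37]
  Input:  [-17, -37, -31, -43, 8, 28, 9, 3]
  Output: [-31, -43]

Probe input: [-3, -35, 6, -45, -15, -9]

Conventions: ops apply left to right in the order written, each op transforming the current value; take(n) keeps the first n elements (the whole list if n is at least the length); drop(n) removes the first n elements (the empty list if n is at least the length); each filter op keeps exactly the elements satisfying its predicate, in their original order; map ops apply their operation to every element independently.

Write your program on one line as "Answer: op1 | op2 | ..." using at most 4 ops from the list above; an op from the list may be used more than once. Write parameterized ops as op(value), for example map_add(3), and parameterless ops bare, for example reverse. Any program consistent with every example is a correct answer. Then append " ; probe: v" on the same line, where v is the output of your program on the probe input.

drop(2) | take(2) | sort_desc ; probe: [6, -45]

Check, running the answer program on each example:
  [-40, -18, -44, 44, 44, -37, -44, 26, -6] -> [-44, 44, 44, -37, -44, 26, -6] -> [-44, 44] -> [44, -44]
  [-11, -28, -37, 50, -5, 36, 27] -> [-37, 50, -5, 36, 27] -> [-37, 50] -> [50, -37]
  [-17, -37, -31, -43, 8, 28, 9, 3] -> [-31, -43, 8, 28, 9, 3] -> [-31, -43] -> [-31, -43]
  probe: [-3, -35, 6, -45, -15, -9] -> [6, -45, -15, -9] -> [6, -45] -> [6, -45]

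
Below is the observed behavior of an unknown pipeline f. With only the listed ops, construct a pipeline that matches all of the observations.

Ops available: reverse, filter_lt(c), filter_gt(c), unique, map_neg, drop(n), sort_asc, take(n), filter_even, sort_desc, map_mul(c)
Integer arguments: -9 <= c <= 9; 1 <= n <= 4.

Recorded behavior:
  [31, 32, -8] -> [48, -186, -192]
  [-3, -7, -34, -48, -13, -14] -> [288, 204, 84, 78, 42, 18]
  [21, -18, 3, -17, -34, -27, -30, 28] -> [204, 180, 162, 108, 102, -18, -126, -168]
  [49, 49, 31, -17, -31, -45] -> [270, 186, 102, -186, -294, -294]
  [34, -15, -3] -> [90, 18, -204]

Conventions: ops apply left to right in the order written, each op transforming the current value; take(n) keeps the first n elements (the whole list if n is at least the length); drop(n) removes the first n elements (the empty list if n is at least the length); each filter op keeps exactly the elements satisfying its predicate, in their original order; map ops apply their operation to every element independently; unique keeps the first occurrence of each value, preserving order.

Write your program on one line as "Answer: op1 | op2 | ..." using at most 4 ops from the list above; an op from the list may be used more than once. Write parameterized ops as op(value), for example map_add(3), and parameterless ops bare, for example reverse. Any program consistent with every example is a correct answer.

map_neg | sort_desc | map_mul(-6) | map_neg

Check, running the answer program on each example:
  [31, 32, -8] -> [-31, -32, 8] -> [8, -31, -32] -> [-48, 186, 192] -> [48, -186, -192]
  [-3, -7, -34, -48, -13, -14] -> [3, 7, 34, 48, 13, 14] -> [48, 34, 14, 13, 7, 3] -> [-288, -204, -84, -78, -42, -18] -> [288, 204, 84, 78, 42, 18]
  [21, -18, 3, -17, -34, -27, -30, 28] -> [-21, 18, -3, 17, 34, 27, 30, -28] -> [34, 30, 27, 18, 17, -3, -21, -28] -> [-204, -180, -162, -108, -102, 18, 126, 168] -> [204, 180, 162, 108, 102, -18, -126, -168]
  [49, 49, 31, -17, -31, -45] -> [-49, -49, -31, 17, 31, 45] -> [45, 31, 17, -31, -49, -49] -> [-270, -186, -102, 186, 294, 294] -> [270, 186, 102, -186, -294, -294]
  [34, -15, -3] -> [-34, 15, 3] -> [15, 3, -34] -> [-90, -18, 204] -> [90, 18, -204]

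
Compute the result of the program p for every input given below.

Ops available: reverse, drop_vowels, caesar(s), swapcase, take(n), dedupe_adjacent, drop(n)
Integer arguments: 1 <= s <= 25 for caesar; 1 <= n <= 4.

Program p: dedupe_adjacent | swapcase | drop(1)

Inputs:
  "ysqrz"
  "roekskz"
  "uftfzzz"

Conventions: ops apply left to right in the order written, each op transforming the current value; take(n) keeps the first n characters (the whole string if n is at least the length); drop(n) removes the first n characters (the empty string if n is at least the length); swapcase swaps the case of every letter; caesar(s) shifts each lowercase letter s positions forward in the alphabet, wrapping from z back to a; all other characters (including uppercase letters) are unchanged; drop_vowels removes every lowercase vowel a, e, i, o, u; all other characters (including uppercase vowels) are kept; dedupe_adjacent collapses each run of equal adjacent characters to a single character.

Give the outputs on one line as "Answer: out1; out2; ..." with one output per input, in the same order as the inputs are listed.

"SQRZ"; "OEKSKZ"; "FTFZ"

Execution, op by op:
  "ysqrz" -> "ysqrz" -> "YSQRZ" -> "SQRZ"
  "roekskz" -> "roekskz" -> "ROEKSKZ" -> "OEKSKZ"
  "uftfzzz" -> "uftfz" -> "UFTFZ" -> "FTFZ"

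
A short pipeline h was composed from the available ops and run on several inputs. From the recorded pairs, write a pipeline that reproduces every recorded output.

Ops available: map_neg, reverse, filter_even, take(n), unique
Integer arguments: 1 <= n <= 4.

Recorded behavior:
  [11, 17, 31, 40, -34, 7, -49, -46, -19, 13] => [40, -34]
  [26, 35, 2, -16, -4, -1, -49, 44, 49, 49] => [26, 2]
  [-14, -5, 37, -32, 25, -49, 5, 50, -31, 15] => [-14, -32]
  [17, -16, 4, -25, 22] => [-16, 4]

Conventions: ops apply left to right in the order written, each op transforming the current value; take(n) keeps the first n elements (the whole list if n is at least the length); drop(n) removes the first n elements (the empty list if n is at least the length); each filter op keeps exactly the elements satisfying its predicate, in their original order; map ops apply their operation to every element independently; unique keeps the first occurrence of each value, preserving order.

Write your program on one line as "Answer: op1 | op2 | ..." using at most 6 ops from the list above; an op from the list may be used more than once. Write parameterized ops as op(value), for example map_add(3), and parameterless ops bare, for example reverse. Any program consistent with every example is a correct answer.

unique | map_neg | filter_even | take(2) | map_neg

Check, running the answer program on each example:
  [11, 17, 31, 40, -34, 7, -49, -46, -19, 13] -> [11, 17, 31, 40, -34, 7, -49, -46, -19, 13] -> [-11, -17, -31, -40, 34, -7, 49, 46, 19, -13] -> [-40, 34, 46] -> [-40, 34] -> [40, -34]
  [26, 35, 2, -16, -4, -1, -49, 44, 49, 49] -> [26, 35, 2, -16, -4, -1, -49, 44, 49] -> [-26, -35, -2, 16, 4, 1, 49, -44, -49] -> [-26, -2, 16, 4, -44] -> [-26, -2] -> [26, 2]
  [-14, -5, 37, -32, 25, -49, 5, 50, -31, 15] -> [-14, -5, 37, -32, 25, -49, 5, 50, -31, 15] -> [14, 5, -37, 32, -25, 49, -5, -50, 31, -15] -> [14, 32, -50] -> [14, 32] -> [-14, -32]
  [17, -16, 4, -25, 22] -> [17, -16, 4, -25, 22] -> [-17, 16, -4, 25, -22] -> [16, -4, -22] -> [16, -4] -> [-16, 4]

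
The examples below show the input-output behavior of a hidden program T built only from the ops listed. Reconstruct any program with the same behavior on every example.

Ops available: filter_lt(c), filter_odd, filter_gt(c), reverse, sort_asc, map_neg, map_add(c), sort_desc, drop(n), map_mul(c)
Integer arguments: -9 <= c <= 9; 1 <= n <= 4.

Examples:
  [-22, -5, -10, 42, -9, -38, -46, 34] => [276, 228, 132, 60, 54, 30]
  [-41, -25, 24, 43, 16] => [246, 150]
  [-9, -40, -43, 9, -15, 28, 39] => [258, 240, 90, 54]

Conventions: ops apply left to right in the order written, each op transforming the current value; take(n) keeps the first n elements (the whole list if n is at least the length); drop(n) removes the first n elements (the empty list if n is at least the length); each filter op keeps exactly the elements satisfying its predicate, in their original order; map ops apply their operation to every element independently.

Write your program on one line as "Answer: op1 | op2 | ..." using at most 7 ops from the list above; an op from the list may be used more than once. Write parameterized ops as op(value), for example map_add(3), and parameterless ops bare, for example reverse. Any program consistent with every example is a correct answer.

reverse | map_neg | sort_asc | map_mul(6) | filter_gt(8) | sort_desc

Check, running the answer program on each example:
  [-22, -5, -10, 42, -9, -38, -46, 34] -> [34, -46, -38, -9, 42, -10, -5, -22] -> [-34, 46, 38, 9, -42, 10, 5, 22] -> [-42, -34, 5, 9, 10, 22, 38, 46] -> [-252, -204, 30, 54, 60, 132, 228, 276] -> [30, 54, 60, 132, 228, 276] -> [276, 228, 132, 60, 54, 30]
  [-41, -25, 24, 43, 16] -> [16, 43, 24, -25, -41] -> [-16, -43, -24, 25, 41] -> [-43, -24, -16, 25, 41] -> [-258, -144, -96, 150, 246] -> [150, 246] -> [246, 150]
  [-9, -40, -43, 9, -15, 28, 39] -> [39, 28, -15, 9, -43, -40, -9] -> [-39, -28, 15, -9, 43, 40, 9] -> [-39, -28, -9, 9, 15, 40, 43] -> [-234, -168, -54, 54, 90, 240, 258] -> [54, 90, 240, 258] -> [258, 240, 90, 54]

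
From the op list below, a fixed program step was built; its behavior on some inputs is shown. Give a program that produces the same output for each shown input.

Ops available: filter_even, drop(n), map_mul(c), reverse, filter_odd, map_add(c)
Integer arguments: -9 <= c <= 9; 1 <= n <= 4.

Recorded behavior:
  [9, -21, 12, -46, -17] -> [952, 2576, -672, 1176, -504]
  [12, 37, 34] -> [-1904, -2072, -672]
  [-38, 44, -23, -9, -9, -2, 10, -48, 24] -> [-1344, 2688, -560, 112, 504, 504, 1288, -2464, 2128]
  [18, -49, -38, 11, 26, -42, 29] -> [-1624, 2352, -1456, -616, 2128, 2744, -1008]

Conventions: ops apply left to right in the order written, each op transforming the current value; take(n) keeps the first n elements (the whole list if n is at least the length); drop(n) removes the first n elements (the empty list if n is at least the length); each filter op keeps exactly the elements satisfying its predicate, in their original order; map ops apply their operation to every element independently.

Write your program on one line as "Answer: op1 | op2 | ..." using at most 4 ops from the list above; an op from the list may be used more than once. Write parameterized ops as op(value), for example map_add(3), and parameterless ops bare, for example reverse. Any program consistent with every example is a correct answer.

reverse | map_mul(-7) | map_mul(8)

Check, running the answer program on each example:
  [9, -21, 12, -46, -17] -> [-17, -46, 12, -21, 9] -> [119, 322, -84, 147, -63] -> [952, 2576, -672, 1176, -504]
  [12, 37, 34] -> [34, 37, 12] -> [-238, -259, -84] -> [-1904, -2072, -672]
  [-38, 44, -23, -9, -9, -2, 10, -48, 24] -> [24, -48, 10, -2, -9, -9, -23, 44, -38] -> [-168, 336, -70, 14, 63, 63, 161, -308, 266] -> [-1344, 2688, -560, 112, 504, 504, 1288, -2464, 2128]
  [18, -49, -38, 11, 26, -42, 29] -> [29, -42, 26, 11, -38, -49, 18] -> [-203, 294, -182, -77, 266, 343, -126] -> [-1624, 2352, -1456, -616, 2128, 2744, -1008]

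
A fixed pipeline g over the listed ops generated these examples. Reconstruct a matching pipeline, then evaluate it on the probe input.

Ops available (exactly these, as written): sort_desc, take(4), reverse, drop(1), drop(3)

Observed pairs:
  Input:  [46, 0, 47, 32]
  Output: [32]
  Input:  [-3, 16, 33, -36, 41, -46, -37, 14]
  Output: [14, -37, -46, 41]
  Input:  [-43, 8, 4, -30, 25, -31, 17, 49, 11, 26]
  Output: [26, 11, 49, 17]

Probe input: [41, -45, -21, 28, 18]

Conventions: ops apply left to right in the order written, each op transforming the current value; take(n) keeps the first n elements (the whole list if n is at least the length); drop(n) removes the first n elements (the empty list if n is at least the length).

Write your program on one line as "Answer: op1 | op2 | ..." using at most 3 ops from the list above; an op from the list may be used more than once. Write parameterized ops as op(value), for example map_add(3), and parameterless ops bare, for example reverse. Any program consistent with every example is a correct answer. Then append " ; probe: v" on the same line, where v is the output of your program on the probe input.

drop(3) | reverse | take(4) ; probe: [18, 28]

Check, running the answer program on each example:
  [46, 0, 47, 32] -> [32] -> [32] -> [32]
  [-3, 16, 33, -36, 41, -46, -37, 14] -> [-36, 41, -46, -37, 14] -> [14, -37, -46, 41, -36] -> [14, -37, -46, 41]
  [-43, 8, 4, -30, 25, -31, 17, 49, 11, 26] -> [-30, 25, -31, 17, 49, 11, 26] -> [26, 11, 49, 17, -31, 25, -30] -> [26, 11, 49, 17]
  probe: [41, -45, -21, 28, 18] -> [28, 18] -> [18, 28] -> [18, 28]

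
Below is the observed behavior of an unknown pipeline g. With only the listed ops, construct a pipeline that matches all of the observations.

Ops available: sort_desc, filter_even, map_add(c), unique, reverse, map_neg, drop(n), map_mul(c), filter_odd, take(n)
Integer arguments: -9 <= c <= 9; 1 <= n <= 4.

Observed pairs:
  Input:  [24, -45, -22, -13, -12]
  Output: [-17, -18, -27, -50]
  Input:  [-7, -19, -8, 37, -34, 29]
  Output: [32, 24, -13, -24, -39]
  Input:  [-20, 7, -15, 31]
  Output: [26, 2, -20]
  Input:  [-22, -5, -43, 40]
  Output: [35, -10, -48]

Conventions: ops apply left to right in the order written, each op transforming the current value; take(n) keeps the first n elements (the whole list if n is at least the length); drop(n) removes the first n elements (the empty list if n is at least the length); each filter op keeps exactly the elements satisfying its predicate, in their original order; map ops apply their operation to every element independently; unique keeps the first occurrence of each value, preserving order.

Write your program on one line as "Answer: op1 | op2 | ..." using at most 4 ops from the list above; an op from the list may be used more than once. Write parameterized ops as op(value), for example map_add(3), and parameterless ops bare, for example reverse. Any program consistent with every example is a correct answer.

map_add(-2) | drop(1) | map_add(-3) | sort_desc

Check, running the answer program on each example:
  [24, -45, -22, -13, -12] -> [22, -47, -24, -15, -14] -> [-47, -24, -15, -14] -> [-50, -27, -18, -17] -> [-17, -18, -27, -50]
  [-7, -19, -8, 37, -34, 29] -> [-9, -21, -10, 35, -36, 27] -> [-21, -10, 35, -36, 27] -> [-24, -13, 32, -39, 24] -> [32, 24, -13, -24, -39]
  [-20, 7, -15, 31] -> [-22, 5, -17, 29] -> [5, -17, 29] -> [2, -20, 26] -> [26, 2, -20]
  [-22, -5, -43, 40] -> [-24, -7, -45, 38] -> [-7, -45, 38] -> [-10, -48, 35] -> [35, -10, -48]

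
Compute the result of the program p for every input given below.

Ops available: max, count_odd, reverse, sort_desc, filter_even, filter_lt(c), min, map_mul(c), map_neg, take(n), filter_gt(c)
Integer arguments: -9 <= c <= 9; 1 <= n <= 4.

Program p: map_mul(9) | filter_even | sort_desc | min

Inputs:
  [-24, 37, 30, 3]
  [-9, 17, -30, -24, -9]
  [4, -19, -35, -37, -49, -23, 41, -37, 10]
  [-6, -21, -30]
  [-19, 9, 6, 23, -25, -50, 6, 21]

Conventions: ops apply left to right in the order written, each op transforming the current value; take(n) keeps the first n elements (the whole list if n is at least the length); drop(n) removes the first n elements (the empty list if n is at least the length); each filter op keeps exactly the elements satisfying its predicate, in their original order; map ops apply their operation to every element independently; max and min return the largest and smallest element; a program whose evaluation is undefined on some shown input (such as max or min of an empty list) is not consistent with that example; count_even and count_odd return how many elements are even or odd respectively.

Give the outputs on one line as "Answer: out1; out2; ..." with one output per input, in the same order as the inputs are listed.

Execution, op by op:
  [-24, 37, 30, 3] -> [-216, 333, 270, 27] -> [-216, 270] -> [270, -216] -> -216
  [-9, 17, -30, -24, -9] -> [-81, 153, -270, -216, -81] -> [-270, -216] -> [-216, -270] -> -270
  [4, -19, -35, -37, -49, -23, 41, -37, 10] -> [36, -171, -315, -333, -441, -207, 369, -333, 90] -> [36, 90] -> [90, 36] -> 36
  [-6, -21, -30] -> [-54, -189, -270] -> [-54, -270] -> [-54, -270] -> -270
  [-19, 9, 6, 23, -25, -50, 6, 21] -> [-171, 81, 54, 207, -225, -450, 54, 189] -> [54, -450, 54] -> [54, 54, -450] -> -450

-216; -270; 36; -270; -450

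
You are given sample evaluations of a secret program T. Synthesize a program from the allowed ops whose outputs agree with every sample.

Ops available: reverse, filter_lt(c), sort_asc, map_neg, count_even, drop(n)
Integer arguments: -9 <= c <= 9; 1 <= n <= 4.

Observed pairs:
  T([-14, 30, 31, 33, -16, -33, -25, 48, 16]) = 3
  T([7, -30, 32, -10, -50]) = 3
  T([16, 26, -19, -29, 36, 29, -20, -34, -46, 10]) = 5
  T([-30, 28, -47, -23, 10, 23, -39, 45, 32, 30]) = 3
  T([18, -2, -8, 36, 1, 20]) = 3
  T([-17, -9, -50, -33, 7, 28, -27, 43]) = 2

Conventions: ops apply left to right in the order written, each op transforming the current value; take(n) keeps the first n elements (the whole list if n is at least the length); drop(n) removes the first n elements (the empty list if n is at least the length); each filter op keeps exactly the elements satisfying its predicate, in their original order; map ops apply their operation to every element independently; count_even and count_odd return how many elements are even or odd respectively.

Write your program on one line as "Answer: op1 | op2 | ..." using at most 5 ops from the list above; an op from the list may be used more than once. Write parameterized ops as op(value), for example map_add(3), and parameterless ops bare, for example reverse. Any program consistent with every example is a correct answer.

map_neg | drop(2) | reverse | count_even

Check, running the answer program on each example:
  [-14, 30, 31, 33, -16, -33, -25, 48, 16] -> [14, -30, -31, -33, 16, 33, 25, -48, -16] -> [-31, -33, 16, 33, 25, -48, -16] -> [-16, -48, 25, 33, 16, -33, -31] -> 3
  [7, -30, 32, -10, -50] -> [-7, 30, -32, 10, 50] -> [-32, 10, 50] -> [50, 10, -32] -> 3
  [16, 26, -19, -29, 36, 29, -20, -34, -46, 10] -> [-16, -26, 19, 29, -36, -29, 20, 34, 46, -10] -> [19, 29, -36, -29, 20, 34, 46, -10] -> [-10, 46, 34, 20, -29, -36, 29, 19] -> 5
  [-30, 28, -47, -23, 10, 23, -39, 45, 32, 30] -> [30, -28, 47, 23, -10, -23, 39, -45, -32, -30] -> [47, 23, -10, -23, 39, -45, -32, -30] -> [-30, -32, -45, 39, -23, -10, 23, 47] -> 3
  [18, -2, -8, 36, 1, 20] -> [-18, 2, 8, -36, -1, -20] -> [8, -36, -1, -20] -> [-20, -1, -36, 8] -> 3
  [-17, -9, -50, -33, 7, 28, -27, 43] -> [17, 9, 50, 33, -7, -28, 27, -43] -> [50, 33, -7, -28, 27, -43] -> [-43, 27, -28, -7, 33, 50] -> 2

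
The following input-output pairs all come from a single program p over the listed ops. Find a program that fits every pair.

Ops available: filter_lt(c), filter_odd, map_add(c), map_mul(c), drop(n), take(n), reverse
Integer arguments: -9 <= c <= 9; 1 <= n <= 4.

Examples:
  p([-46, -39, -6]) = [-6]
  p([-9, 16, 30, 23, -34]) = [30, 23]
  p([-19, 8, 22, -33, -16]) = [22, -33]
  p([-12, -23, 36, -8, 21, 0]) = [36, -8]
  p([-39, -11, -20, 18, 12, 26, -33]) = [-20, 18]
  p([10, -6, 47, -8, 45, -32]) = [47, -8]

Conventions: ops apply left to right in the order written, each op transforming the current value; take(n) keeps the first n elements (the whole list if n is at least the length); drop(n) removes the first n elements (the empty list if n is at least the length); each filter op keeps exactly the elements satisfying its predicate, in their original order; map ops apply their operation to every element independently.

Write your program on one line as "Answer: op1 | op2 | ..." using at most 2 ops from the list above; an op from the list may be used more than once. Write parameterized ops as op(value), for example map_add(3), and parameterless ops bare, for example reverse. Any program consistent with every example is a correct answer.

take(4) | drop(2)

Check, running the answer program on each example:
  [-46, -39, -6] -> [-46, -39, -6] -> [-6]
  [-9, 16, 30, 23, -34] -> [-9, 16, 30, 23] -> [30, 23]
  [-19, 8, 22, -33, -16] -> [-19, 8, 22, -33] -> [22, -33]
  [-12, -23, 36, -8, 21, 0] -> [-12, -23, 36, -8] -> [36, -8]
  [-39, -11, -20, 18, 12, 26, -33] -> [-39, -11, -20, 18] -> [-20, 18]
  [10, -6, 47, -8, 45, -32] -> [10, -6, 47, -8] -> [47, -8]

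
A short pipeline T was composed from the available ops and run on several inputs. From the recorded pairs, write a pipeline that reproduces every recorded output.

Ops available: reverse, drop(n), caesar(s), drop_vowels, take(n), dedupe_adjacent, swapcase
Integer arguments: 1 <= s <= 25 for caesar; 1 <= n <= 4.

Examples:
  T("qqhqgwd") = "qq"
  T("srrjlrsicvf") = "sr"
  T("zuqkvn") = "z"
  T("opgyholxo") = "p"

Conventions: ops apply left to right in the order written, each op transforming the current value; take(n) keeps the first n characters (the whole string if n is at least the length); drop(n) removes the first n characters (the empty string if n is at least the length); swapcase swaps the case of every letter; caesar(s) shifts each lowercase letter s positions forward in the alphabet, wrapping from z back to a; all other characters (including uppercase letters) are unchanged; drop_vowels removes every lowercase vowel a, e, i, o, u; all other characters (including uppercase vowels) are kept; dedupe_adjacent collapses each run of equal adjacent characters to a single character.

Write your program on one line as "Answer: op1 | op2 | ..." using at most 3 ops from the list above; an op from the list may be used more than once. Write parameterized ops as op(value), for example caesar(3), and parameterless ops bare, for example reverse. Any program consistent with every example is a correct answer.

take(2) | drop_vowels

Check, running the answer program on each example:
  "qqhqgwd" -> "qq" -> "qq"
  "srrjlrsicvf" -> "sr" -> "sr"
  "zuqkvn" -> "zu" -> "z"
  "opgyholxo" -> "op" -> "p"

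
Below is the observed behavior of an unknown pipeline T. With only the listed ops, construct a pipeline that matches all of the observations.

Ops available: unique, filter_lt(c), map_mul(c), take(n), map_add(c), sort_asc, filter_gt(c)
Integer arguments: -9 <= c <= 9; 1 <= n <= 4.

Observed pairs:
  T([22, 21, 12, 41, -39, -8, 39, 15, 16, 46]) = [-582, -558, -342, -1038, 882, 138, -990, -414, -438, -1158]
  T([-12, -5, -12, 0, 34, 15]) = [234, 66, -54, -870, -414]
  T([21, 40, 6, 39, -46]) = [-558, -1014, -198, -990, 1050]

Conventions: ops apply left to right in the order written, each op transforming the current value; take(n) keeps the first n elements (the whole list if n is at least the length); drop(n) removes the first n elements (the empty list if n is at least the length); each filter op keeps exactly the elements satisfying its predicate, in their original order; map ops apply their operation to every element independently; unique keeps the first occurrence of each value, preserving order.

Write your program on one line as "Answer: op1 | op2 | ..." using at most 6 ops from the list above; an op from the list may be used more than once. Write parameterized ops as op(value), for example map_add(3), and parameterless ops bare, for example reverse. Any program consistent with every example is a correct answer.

map_add(1) | unique | map_mul(4) | map_add(5) | map_mul(-6)

Check, running the answer program on each example:
  [22, 21, 12, 41, -39, -8, 39, 15, 16, 46] -> [23, 22, 13, 42, -38, -7, 40, 16, 17, 47] -> [23, 22, 13, 42, -38, -7, 40, 16, 17, 47] -> [92, 88, 52, 168, -152, -28, 160, 64, 68, 188] -> [97, 93, 57, 173, -147, -23, 165, 69, 73, 193] -> [-582, -558, -342, -1038, 882, 138, -990, -414, -438, -1158]
  [-12, -5, -12, 0, 34, 15] -> [-11, -4, -11, 1, 35, 16] -> [-11, -4, 1, 35, 16] -> [-44, -16, 4, 140, 64] -> [-39, -11, 9, 145, 69] -> [234, 66, -54, -870, -414]
  [21, 40, 6, 39, -46] -> [22, 41, 7, 40, -45] -> [22, 41, 7, 40, -45] -> [88, 164, 28, 160, -180] -> [93, 169, 33, 165, -175] -> [-558, -1014, -198, -990, 1050]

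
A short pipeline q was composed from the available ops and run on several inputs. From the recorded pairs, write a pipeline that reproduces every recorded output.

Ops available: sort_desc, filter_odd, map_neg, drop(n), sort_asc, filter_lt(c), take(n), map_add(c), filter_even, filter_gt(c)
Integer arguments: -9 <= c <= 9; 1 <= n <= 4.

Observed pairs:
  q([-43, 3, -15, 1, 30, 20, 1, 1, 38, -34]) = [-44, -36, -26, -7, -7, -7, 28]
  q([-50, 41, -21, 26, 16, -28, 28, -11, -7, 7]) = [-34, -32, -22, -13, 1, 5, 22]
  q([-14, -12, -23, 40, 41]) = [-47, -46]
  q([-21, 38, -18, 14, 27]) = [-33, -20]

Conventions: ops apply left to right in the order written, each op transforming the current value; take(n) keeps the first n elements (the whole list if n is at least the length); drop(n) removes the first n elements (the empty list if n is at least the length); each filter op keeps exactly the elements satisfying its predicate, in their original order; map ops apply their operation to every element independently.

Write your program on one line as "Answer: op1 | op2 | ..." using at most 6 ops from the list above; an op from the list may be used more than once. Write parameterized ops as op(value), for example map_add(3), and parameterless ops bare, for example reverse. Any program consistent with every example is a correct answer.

drop(2) | map_add(6) | drop(1) | sort_asc | map_neg | sort_asc

Check, running the answer program on each example:
  [-43, 3, -15, 1, 30, 20, 1, 1, 38, -34] -> [-15, 1, 30, 20, 1, 1, 38, -34] -> [-9, 7, 36, 26, 7, 7, 44, -28] -> [7, 36, 26, 7, 7, 44, -28] -> [-28, 7, 7, 7, 26, 36, 44] -> [28, -7, -7, -7, -26, -36, -44] -> [-44, -36, -26, -7, -7, -7, 28]
  [-50, 41, -21, 26, 16, -28, 28, -11, -7, 7] -> [-21, 26, 16, -28, 28, -11, -7, 7] -> [-15, 32, 22, -22, 34, -5, -1, 13] -> [32, 22, -22, 34, -5, -1, 13] -> [-22, -5, -1, 13, 22, 32, 34] -> [22, 5, 1, -13, -22, -32, -34] -> [-34, -32, -22, -13, 1, 5, 22]
  [-14, -12, -23, 40, 41] -> [-23, 40, 41] -> [-17, 46, 47] -> [46, 47] -> [46, 47] -> [-46, -47] -> [-47, -46]
  [-21, 38, -18, 14, 27] -> [-18, 14, 27] -> [-12, 20, 33] -> [20, 33] -> [20, 33] -> [-20, -33] -> [-33, -20]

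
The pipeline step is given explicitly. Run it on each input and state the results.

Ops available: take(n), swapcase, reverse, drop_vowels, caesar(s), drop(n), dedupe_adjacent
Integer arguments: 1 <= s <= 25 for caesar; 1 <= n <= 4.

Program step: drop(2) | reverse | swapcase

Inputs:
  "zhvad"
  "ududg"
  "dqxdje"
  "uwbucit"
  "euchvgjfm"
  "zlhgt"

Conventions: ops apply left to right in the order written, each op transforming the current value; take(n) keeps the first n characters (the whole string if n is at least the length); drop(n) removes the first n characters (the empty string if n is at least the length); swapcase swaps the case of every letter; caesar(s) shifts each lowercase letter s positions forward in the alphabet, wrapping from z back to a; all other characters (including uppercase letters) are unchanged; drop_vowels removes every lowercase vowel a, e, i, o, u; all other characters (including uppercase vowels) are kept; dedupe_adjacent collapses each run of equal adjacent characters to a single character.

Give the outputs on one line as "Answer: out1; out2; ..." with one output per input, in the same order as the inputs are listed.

"DAV"; "GDU"; "EJDX"; "TICUB"; "MFJGVHC"; "TGH"

Execution, op by op:
  "zhvad" -> "vad" -> "dav" -> "DAV"
  "ududg" -> "udg" -> "gdu" -> "GDU"
  "dqxdje" -> "xdje" -> "ejdx" -> "EJDX"
  "uwbucit" -> "bucit" -> "ticub" -> "TICUB"
  "euchvgjfm" -> "chvgjfm" -> "mfjgvhc" -> "MFJGVHC"
  "zlhgt" -> "hgt" -> "tgh" -> "TGH"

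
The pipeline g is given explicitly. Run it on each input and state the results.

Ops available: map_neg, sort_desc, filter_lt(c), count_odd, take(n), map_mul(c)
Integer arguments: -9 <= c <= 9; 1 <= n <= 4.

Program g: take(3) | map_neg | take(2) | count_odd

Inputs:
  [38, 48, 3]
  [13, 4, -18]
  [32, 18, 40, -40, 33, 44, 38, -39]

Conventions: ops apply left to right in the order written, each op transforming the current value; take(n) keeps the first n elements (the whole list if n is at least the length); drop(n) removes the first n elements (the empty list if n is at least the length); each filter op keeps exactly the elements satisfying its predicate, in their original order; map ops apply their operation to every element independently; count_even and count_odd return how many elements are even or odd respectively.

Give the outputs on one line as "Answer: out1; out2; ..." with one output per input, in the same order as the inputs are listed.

0; 1; 0

Execution, op by op:
  [38, 48, 3] -> [38, 48, 3] -> [-38, -48, -3] -> [-38, -48] -> 0
  [13, 4, -18] -> [13, 4, -18] -> [-13, -4, 18] -> [-13, -4] -> 1
  [32, 18, 40, -40, 33, 44, 38, -39] -> [32, 18, 40] -> [-32, -18, -40] -> [-32, -18] -> 0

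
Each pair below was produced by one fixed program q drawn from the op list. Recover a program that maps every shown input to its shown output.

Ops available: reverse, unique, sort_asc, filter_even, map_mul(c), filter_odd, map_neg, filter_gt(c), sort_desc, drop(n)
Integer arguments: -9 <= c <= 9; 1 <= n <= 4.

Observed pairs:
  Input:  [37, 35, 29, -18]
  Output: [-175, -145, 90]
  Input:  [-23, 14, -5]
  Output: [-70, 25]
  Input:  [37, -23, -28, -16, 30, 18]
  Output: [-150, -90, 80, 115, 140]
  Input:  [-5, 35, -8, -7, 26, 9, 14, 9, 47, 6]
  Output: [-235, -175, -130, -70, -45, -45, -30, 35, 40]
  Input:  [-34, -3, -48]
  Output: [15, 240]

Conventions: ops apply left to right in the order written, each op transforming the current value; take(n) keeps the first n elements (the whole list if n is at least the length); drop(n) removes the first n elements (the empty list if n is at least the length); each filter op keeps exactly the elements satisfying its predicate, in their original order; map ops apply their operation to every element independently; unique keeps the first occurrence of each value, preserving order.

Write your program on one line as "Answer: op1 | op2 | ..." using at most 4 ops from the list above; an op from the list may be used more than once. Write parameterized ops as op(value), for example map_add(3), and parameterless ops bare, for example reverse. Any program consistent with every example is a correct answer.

drop(1) | sort_desc | map_mul(-5)

Check, running the answer program on each example:
  [37, 35, 29, -18] -> [35, 29, -18] -> [35, 29, -18] -> [-175, -145, 90]
  [-23, 14, -5] -> [14, -5] -> [14, -5] -> [-70, 25]
  [37, -23, -28, -16, 30, 18] -> [-23, -28, -16, 30, 18] -> [30, 18, -16, -23, -28] -> [-150, -90, 80, 115, 140]
  [-5, 35, -8, -7, 26, 9, 14, 9, 47, 6] -> [35, -8, -7, 26, 9, 14, 9, 47, 6] -> [47, 35, 26, 14, 9, 9, 6, -7, -8] -> [-235, -175, -130, -70, -45, -45, -30, 35, 40]
  [-34, -3, -48] -> [-3, -48] -> [-3, -48] -> [15, 240]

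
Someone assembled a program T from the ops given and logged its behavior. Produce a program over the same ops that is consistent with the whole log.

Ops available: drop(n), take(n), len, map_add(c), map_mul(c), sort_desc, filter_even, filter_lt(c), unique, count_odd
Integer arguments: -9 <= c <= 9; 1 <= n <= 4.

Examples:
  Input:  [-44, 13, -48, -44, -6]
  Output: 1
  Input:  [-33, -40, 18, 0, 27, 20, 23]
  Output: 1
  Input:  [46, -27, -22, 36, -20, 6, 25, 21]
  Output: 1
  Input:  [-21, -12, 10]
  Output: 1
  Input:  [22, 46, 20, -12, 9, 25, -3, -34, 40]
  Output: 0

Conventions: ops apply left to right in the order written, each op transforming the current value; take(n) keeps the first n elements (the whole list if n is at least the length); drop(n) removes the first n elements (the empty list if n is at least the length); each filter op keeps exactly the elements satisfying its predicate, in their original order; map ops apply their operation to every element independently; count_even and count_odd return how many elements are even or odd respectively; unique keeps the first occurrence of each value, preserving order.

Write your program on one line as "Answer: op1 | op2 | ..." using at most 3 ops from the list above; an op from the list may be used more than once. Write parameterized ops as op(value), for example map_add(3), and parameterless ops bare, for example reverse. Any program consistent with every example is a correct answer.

take(2) | count_odd

Check, running the answer program on each example:
  [-44, 13, -48, -44, -6] -> [-44, 13] -> 1
  [-33, -40, 18, 0, 27, 20, 23] -> [-33, -40] -> 1
  [46, -27, -22, 36, -20, 6, 25, 21] -> [46, -27] -> 1
  [-21, -12, 10] -> [-21, -12] -> 1
  [22, 46, 20, -12, 9, 25, -3, -34, 40] -> [22, 46] -> 0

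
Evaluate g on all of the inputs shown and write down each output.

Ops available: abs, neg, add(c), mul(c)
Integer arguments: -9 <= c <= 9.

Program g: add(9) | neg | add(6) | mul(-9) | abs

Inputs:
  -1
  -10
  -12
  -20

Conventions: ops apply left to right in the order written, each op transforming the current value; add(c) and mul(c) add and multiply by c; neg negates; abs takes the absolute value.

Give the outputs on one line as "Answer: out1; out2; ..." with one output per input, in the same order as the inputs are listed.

Execution, op by op:
  -1 -> 8 -> -8 -> -2 -> 18 -> 18
  -10 -> -1 -> 1 -> 7 -> -63 -> 63
  -12 -> -3 -> 3 -> 9 -> -81 -> 81
  -20 -> -11 -> 11 -> 17 -> -153 -> 153

18; 63; 81; 153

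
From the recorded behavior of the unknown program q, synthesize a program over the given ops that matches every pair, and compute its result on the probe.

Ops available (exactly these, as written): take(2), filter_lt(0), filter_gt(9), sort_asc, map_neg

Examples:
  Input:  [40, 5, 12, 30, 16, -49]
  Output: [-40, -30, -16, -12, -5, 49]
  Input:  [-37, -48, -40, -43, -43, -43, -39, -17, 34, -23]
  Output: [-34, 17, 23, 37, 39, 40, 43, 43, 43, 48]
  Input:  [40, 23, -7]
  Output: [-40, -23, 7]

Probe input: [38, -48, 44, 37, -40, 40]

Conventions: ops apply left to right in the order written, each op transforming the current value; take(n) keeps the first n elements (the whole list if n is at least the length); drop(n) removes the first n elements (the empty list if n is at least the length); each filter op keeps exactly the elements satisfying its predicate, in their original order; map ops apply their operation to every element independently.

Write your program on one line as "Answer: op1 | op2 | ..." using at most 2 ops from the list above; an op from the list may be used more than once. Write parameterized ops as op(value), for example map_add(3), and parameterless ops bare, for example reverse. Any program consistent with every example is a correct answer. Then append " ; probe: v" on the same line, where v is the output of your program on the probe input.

map_neg | sort_asc ; probe: [-44, -40, -38, -37, 40, 48]

Check, running the answer program on each example:
  [40, 5, 12, 30, 16, -49] -> [-40, -5, -12, -30, -16, 49] -> [-40, -30, -16, -12, -5, 49]
  [-37, -48, -40, -43, -43, -43, -39, -17, 34, -23] -> [37, 48, 40, 43, 43, 43, 39, 17, -34, 23] -> [-34, 17, 23, 37, 39, 40, 43, 43, 43, 48]
  [40, 23, -7] -> [-40, -23, 7] -> [-40, -23, 7]
  probe: [38, -48, 44, 37, -40, 40] -> [-38, 48, -44, -37, 40, -40] -> [-44, -40, -38, -37, 40, 48]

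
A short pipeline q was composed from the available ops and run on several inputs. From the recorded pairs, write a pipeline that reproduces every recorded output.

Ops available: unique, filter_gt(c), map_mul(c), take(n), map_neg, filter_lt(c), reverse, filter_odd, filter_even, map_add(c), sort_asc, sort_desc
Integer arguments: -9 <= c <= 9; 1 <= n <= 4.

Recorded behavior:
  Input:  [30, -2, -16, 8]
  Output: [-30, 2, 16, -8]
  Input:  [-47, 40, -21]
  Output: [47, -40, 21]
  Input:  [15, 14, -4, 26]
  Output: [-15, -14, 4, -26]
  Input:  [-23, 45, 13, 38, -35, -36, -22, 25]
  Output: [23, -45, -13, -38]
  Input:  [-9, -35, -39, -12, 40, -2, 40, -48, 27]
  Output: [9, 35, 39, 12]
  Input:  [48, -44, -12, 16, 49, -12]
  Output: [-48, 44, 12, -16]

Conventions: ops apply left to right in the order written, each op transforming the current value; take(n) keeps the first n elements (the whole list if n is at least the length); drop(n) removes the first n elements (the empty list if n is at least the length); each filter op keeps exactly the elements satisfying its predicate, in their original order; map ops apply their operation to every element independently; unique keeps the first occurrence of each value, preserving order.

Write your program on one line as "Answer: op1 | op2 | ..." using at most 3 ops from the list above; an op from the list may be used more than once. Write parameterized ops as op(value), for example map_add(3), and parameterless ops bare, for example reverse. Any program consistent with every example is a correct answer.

map_neg | take(4)

Check, running the answer program on each example:
  [30, -2, -16, 8] -> [-30, 2, 16, -8] -> [-30, 2, 16, -8]
  [-47, 40, -21] -> [47, -40, 21] -> [47, -40, 21]
  [15, 14, -4, 26] -> [-15, -14, 4, -26] -> [-15, -14, 4, -26]
  [-23, 45, 13, 38, -35, -36, -22, 25] -> [23, -45, -13, -38, 35, 36, 22, -25] -> [23, -45, -13, -38]
  [-9, -35, -39, -12, 40, -2, 40, -48, 27] -> [9, 35, 39, 12, -40, 2, -40, 48, -27] -> [9, 35, 39, 12]
  [48, -44, -12, 16, 49, -12] -> [-48, 44, 12, -16, -49, 12] -> [-48, 44, 12, -16]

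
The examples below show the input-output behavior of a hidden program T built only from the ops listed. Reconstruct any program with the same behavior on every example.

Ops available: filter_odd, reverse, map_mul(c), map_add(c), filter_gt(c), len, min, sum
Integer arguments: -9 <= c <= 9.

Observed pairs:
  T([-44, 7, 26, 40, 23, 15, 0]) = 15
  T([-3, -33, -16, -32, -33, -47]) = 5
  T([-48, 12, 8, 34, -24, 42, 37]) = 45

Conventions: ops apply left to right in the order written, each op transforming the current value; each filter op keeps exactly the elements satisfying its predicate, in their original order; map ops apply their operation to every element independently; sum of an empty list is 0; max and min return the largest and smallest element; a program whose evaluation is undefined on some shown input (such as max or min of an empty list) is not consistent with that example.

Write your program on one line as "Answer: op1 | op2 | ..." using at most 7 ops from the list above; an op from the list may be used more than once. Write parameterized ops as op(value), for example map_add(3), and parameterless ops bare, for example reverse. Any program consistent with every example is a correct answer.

map_add(8) | filter_odd | reverse | filter_gt(2) | reverse | min

Check, running the answer program on each example:
  [-44, 7, 26, 40, 23, 15, 0] -> [-36, 15, 34, 48, 31, 23, 8] -> [15, 31, 23] -> [23, 31, 15] -> [23, 31, 15] -> [15, 31, 23] -> 15
  [-3, -33, -16, -32, -33, -47] -> [5, -25, -8, -24, -25, -39] -> [5, -25, -25, -39] -> [-39, -25, -25, 5] -> [5] -> [5] -> 5
  [-48, 12, 8, 34, -24, 42, 37] -> [-40, 20, 16, 42, -16, 50, 45] -> [45] -> [45] -> [45] -> [45] -> 45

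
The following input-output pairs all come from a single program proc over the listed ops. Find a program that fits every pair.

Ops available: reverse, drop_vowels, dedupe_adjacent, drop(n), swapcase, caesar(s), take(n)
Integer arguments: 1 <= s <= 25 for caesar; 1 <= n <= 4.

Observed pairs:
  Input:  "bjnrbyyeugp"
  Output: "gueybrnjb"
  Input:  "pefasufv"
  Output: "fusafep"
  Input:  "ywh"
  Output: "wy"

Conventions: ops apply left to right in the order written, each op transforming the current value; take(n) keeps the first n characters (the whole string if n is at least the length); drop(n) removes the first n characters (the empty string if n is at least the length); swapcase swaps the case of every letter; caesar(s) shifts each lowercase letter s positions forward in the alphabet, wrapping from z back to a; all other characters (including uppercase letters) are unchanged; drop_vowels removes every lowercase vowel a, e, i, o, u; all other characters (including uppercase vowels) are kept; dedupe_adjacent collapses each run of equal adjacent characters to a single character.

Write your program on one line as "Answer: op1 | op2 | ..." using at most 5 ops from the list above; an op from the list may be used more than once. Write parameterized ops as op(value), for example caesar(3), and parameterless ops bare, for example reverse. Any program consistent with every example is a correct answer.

swapcase | reverse | drop(1) | dedupe_adjacent | swapcase

Check, running the answer program on each example:
  "bjnrbyyeugp" -> "BJNRBYYEUGP" -> "PGUEYYBRNJB" -> "GUEYYBRNJB" -> "GUEYBRNJB" -> "gueybrnjb"
  "pefasufv" -> "PEFASUFV" -> "VFUSAFEP" -> "FUSAFEP" -> "FUSAFEP" -> "fusafep"
  "ywh" -> "YWH" -> "HWY" -> "WY" -> "WY" -> "wy"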